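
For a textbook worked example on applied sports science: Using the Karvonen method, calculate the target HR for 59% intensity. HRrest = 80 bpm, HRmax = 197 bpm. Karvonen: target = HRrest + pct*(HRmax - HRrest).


Target = HRrest + pct*(HRmax - HRrest)
Heart rate reserve = HRmax - HRrest = 197 - 80 = 117 bpm
Fraction = 59% = 0.59
Target = 80 + 0.59 * 117
Target = 80 + 69.03 = 149.03 bpm

149.03 bpm


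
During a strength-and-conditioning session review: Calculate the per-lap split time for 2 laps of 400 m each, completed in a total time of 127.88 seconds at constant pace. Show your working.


Split time = total_time / n_laps = 127.88 / 2
Split time = 63.94 s per lap

63.94 s


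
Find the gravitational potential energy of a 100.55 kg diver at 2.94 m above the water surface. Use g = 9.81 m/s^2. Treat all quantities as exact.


PE = m * g * h
PE = 100.55 * 9.81 * 2.94
PE = 986.3955 * 2.94 = 2900.0028 J

2900.0028 J


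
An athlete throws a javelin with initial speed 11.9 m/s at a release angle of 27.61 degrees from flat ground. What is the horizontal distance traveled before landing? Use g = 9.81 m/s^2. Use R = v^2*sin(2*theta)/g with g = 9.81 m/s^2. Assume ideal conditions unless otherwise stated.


R = v^2 * sin(2*theta) / g
Convert angle to radians: theta = 27.61 deg = 0.4819 rad
sin(2*theta) = sin(0.9638) = 0.8213
R = 11.9^2 * 0.8213 / 9.81
R = 141.61 * 0.8213 / 9.81 = 11.8564 m

11.8564 m


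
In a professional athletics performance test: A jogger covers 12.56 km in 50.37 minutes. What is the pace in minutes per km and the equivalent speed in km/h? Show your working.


Pace = time / distance = 50.37 min / 12.56 km = 4.0104 min/km
Speed = distance / time_in_hours = 12.56 / 0.8395 hr
Speed = 14.9613 km/h

4.0104 min/km, 14.9613 km/h


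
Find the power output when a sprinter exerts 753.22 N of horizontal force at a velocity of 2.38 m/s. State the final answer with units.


P = F * v
P = 753.22 * 2.38
P = 1792.6636 W

1792.6636 W


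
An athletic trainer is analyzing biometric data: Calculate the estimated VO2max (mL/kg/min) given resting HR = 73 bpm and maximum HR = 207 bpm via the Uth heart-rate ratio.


VO2max = 15.3 * HRmax / HRrest
VO2max = 15.3 * 207 / 73
VO2max = 3167.1 / 73 = 43.3849 mL/kg/min

43.3849 mL/kg/min


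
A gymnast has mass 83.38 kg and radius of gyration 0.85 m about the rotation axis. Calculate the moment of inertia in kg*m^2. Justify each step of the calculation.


I = m * k^2
I = 83.38 * 0.85^2
I = 83.38 * 0.7225 = 60.242 kg*m^2

60.242 kg*m^2


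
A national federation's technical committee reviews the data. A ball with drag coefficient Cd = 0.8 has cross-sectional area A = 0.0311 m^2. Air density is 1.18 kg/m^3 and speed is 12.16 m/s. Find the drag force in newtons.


Fd = 0.5 * Cd * rho * A * v^2
Fd = 0.5 * 0.8 * 1.18 * 0.0311 * 12.16^2
v^2 = 147.8656
Fd = 0.5 * 0.8 * 1.18 * 0.0311 * 147.8656 = 2.1705 N

2.1705 N


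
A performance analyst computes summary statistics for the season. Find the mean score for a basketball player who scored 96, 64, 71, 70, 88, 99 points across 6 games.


Average = sum / n
Sum = 488
Average = 488 / 6 = 81.3333

81.3333


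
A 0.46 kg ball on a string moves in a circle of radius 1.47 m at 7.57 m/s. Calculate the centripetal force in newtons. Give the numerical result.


Fc = m * v^2 / r
v^2 = 7.57^2 = 57.3049
Fc = 0.46 * 57.3049 / 1.47
Fc = 26.3603 / 1.47 = 17.9321 N

17.9321 N


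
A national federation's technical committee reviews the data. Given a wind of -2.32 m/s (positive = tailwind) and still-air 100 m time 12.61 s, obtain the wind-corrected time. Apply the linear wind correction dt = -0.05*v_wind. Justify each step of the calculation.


dt = -0.05 * v_wind = -0.05 * -2.32 = 0.116 s
t_corrected = t_still + dt = 12.61 + (0.116)
t_corrected = 12.726 s

12.726 s


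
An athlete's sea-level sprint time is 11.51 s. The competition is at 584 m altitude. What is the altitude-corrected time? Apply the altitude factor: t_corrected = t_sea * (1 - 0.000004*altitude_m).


Correction factor = 1 - 0.000004 * 584 = 0.997664
t_corrected = t_sea * factor = 11.51 * 0.997664
t_corrected = 11.4831 s

11.4831 s


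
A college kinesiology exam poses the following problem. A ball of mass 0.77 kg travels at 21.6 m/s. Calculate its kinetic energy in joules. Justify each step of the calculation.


KE = 0.5 * m * v^2
KE = 0.5 * 0.77 * 21.6^2
KE = 0.5 * 0.77 * 466.56 = 179.6256 J

179.6256 J


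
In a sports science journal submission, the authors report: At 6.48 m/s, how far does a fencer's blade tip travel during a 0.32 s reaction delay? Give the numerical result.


d = v * t
d = 6.48 * 0.32
d = 2.0736 m

2.0736 m


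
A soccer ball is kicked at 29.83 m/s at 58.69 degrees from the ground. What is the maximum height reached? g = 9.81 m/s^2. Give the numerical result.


H = (v*sin(theta))^2 / (2*g)
vy = v*sin(theta) = 29.83 * sin(58.69 deg) = 25.4858 m/s
H = vy^2 / (2*g) = 649.5261 / (2*9.81)
H = 649.5261 / 19.62 = 33.1053 m

33.1053 m


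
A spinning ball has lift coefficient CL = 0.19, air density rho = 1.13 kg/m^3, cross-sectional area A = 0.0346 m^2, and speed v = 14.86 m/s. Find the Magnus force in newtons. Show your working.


FM = 0.5 * CL * rho * A * v^2
FM = 0.5 * 0.19 * 1.13 * 0.0346 * 14.86^2
v^2 = 220.8196
FM = 0.5 * 0.19 * 1.13 * 0.0346 * 220.8196 = 0.8202 N

0.8202 N


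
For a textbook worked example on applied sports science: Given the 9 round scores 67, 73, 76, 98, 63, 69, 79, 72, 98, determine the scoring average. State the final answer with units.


Average = sum / n
Sum = 695
Average = 695 / 9 = 77.2222

77.2222


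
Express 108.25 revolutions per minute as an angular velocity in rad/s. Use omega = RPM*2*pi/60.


omega = RPM * 2 * pi / 60
omega = 108.25 * 2 * 3.14159 / 60
omega = 680.1548 / 60 = 11.3359 rad/s

11.3359 rad/s


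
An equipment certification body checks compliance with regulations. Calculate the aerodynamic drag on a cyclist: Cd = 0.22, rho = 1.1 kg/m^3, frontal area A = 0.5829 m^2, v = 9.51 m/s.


Fd = 0.5 * Cd * rho * A * v^2
Fd = 0.5 * 0.22 * 1.1 * 0.5829 * 9.51^2
v^2 = 90.4401
Fd = 0.5 * 0.22 * 1.1 * 0.5829 * 90.4401 = 6.3788 N

6.3788 N


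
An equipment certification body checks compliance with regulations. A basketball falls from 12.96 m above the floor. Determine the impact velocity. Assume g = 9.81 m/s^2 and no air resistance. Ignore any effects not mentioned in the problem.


v = sqrt(2 * g * h)
v = sqrt(2 * 9.81 * 12.96)
v = sqrt(254.2752) = 15.946 m/s

15.946 m/s


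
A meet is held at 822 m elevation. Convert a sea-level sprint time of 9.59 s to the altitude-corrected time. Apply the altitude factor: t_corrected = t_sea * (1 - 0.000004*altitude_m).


Correction factor = 1 - 0.000004 * 822 = 0.996712
t_corrected = t_sea * factor = 9.59 * 0.996712
t_corrected = 9.5585 s

9.5585 s


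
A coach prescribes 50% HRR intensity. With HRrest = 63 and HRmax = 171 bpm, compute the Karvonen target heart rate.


Target = HRrest + pct*(HRmax - HRrest)
Heart rate reserve = HRmax - HRrest = 171 - 63 = 108 bpm
Fraction = 50% = 0.5
Target = 63 + 0.5 * 108
Target = 63 + 54 = 117 bpm

117 bpm


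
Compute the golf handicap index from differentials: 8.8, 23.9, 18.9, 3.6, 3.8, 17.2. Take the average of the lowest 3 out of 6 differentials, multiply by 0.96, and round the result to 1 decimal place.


All differentials: 8.8, 23.9, 18.9, 3.6, 3.8, 17.2
Sorted: 3.6, 3.8, 8.8, 17.2, 18.9, 23.9
Best 3: 3.6, 3.8, 8.8
Average of best = 16.2 / 3 = 5.4
Raw index = 5.4 * 0.96 = 5.184
Handicap index = round(5.184, 1) = 5.2

5.2


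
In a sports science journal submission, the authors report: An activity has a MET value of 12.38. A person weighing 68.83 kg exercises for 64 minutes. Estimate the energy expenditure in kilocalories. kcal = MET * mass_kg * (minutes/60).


kcal = MET * mass * time_hr
Convert time: 64 min = 1.0667 hr
kcal = 12.38 * 68.83 * 1.0667
kcal = 908.9231 kcal

908.9231 kcal


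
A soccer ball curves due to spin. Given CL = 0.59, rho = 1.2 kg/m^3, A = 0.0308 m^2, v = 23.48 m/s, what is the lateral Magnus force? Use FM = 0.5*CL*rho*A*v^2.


FM = 0.5 * CL * rho * A * v^2
FM = 0.5 * 0.59 * 1.2 * 0.0308 * 23.48^2
v^2 = 551.3104
FM = 0.5 * 0.59 * 1.2 * 0.0308 * 551.3104 = 6.011 N

6.011 N


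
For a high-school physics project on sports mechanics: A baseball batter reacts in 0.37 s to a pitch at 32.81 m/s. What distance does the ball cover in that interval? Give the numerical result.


d = v * t
d = 32.81 * 0.37
d = 12.1397 m

12.1397 m


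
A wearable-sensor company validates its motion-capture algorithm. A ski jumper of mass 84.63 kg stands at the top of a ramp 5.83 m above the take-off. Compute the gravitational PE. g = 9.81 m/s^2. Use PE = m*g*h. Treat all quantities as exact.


PE = m * g * h
PE = 84.63 * 9.81 * 5.83
PE = 830.2203 * 5.83 = 4840.1843 J

4840.1843 J


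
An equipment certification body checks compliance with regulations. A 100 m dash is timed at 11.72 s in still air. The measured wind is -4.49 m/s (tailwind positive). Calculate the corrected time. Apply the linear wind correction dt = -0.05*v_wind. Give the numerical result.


dt = -0.05 * v_wind = -0.05 * -4.49 = 0.2245 s
t_corrected = t_still + dt = 11.72 + (0.2245)
t_corrected = 11.9445 s

11.9445 s


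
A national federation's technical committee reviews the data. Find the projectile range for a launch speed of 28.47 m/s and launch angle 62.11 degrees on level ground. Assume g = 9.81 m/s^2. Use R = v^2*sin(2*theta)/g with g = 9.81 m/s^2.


R = v^2 * sin(2*theta) / g
Convert angle to radians: theta = 62.11 deg = 1.084 rad
sin(2*theta) = sin(2.168) = 0.8269
R = 28.47^2 * 0.8269 / 9.81
R = 810.5409 * 0.8269 / 9.81 = 68.3204 m

68.3204 m


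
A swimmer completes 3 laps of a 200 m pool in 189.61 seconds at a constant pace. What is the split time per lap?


Split time = total_time / n_laps = 189.61 / 3
Split time = 63.2033 s per lap

63.2033 s


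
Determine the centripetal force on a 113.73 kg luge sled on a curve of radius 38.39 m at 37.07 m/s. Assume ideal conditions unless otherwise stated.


Fc = m * v^2 / r
v^2 = 37.07^2 = 1374.1849
Fc = 113.73 * 1374.1849 / 38.39
Fc = 156286.0487 / 38.39 = 4071.0093 N

4071.0093 N


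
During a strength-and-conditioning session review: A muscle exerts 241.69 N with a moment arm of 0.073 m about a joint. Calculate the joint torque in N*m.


tau = F * d
tau = 241.69 * 0.073
tau = 17.6434 N*m

17.6434 N*m


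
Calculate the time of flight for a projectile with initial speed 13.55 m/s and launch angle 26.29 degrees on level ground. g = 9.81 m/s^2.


T = 2*v*sin(theta)/g
sin(theta) = sin(26.29 deg) = 0.4429
T = 2*13.55*0.4429 / 9.81
T = 12.003 / 9.81 = 1.2235 s

1.2235 s


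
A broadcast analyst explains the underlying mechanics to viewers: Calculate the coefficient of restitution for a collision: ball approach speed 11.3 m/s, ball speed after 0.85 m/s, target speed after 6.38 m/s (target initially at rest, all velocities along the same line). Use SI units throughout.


e = (v2_after - v1_after) / (v1_before - v2_before)
Numerator = 6.38 - 0.85 = 5.53
Denominator = 11.3 - 0 = 11.3
e = 5.53 / 11.3 = 0.4894

0.4894


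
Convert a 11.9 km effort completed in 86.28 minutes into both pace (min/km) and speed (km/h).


Pace = time / distance = 86.28 min / 11.9 km = 7.2504 min/km
Speed = distance / time_in_hours = 11.9 / 1.438 hr
Speed = 8.2754 km/h

7.2504 min/km, 8.2754 km/h


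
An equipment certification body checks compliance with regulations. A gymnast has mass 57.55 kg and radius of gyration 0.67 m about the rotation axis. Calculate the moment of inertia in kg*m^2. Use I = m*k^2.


I = m * k^2
I = 57.55 * 0.67^2
I = 57.55 * 0.4489 = 25.8342 kg*m^2

25.8342 kg*m^2


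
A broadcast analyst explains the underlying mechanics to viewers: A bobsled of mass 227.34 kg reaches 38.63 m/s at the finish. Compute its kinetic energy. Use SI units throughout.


KE = 0.5 * m * v^2
KE = 0.5 * 227.34 * 38.63^2
KE = 0.5 * 227.34 * 1492.2769 = 169627.1152 J

169627.1152 J


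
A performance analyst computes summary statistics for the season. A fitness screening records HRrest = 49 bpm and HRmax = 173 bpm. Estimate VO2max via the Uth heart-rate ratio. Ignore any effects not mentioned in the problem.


VO2max = 15.3 * HRmax / HRrest
VO2max = 15.3 * 173 / 49
VO2max = 2646.9 / 49 = 54.0184 mL/kg/min

54.0184 mL/kg/min


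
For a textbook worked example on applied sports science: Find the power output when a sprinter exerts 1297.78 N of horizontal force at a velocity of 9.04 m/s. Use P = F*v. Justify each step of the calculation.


P = F * v
P = 1297.78 * 9.04
P = 11731.9312 W

11731.9312 W


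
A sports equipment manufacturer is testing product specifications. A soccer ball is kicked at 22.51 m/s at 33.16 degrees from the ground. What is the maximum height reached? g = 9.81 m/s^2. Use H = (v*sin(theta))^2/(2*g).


H = (v*sin(theta))^2 / (2*g)
vy = v*sin(theta) = 22.51 * sin(33.16 deg) = 12.3125 m/s
H = vy^2 / (2*g) = 151.5975 / (2*9.81)
H = 151.5975 / 19.62 = 7.7267 m

7.7267 m


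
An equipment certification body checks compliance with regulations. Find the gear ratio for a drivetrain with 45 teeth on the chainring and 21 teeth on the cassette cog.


GR = front_teeth / rear_teeth
GR = 45 / 21
GR = 2.1429

2.1429


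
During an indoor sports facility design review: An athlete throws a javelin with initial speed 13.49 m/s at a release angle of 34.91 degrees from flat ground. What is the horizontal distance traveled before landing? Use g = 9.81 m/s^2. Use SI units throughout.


R = v^2 * sin(2*theta) / g
Convert angle to radians: theta = 34.91 deg = 0.6093 rad
sin(2*theta) = sin(1.2186) = 0.9386
R = 13.49^2 * 0.9386 / 9.81
R = 181.9801 * 0.9386 / 9.81 = 17.4117 m

17.4117 m


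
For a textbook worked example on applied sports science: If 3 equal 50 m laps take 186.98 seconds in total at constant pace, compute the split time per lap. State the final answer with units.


Split time = total_time / n_laps = 186.98 / 3
Split time = 62.3267 s per lap

62.3267 s


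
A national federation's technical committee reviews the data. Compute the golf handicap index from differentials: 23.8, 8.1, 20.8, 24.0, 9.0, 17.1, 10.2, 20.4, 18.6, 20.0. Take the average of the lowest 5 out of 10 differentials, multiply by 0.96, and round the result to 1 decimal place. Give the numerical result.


All differentials: 23.8, 8.1, 20.8, 24.0, 9.0, 17.1, 10.2, 20.4, 18.6, 20.0
Sorted: 8.1, 9.0, 10.2, 17.1, 18.6, 20.0, 20.4, 20.8, 23.8, 24.0
Best 5: 8.1, 9.0, 10.2, 17.1, 18.6
Average of best = 63 / 5 = 12.6
Raw index = 12.6 * 0.96 = 12.096
Handicap index = round(12.096, 1) = 12.1

12.1


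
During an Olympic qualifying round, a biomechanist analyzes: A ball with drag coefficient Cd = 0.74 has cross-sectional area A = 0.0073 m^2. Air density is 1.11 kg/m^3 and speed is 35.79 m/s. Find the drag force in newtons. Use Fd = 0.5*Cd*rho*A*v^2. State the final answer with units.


Fd = 0.5 * Cd * rho * A * v^2
Fd = 0.5 * 0.74 * 1.11 * 0.0073 * 35.79^2
v^2 = 1280.9241
Fd = 0.5 * 0.74 * 1.11 * 0.0073 * 1280.9241 = 3.8404 N

3.8404 N


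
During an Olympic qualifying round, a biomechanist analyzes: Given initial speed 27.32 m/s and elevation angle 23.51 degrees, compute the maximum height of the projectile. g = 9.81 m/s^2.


H = (v*sin(theta))^2 / (2*g)
vy = v*sin(theta) = 27.32 * sin(23.51 deg) = 10.8982 m/s
H = vy^2 / (2*g) = 118.7707 / (2*9.81)
H = 118.7707 / 19.62 = 6.0536 m

6.0536 m


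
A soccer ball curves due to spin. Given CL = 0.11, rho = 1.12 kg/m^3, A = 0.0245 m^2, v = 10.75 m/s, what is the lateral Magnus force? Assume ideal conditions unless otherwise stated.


FM = 0.5 * CL * rho * A * v^2
FM = 0.5 * 0.11 * 1.12 * 0.0245 * 10.75^2
v^2 = 115.5625
FM = 0.5 * 0.11 * 1.12 * 0.0245 * 115.5625 = 0.1744 N

0.1744 N


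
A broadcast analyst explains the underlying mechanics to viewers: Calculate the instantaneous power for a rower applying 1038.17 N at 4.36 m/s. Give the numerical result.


P = F * v
P = 1038.17 * 4.36
P = 4526.4212 W

4526.4212 W


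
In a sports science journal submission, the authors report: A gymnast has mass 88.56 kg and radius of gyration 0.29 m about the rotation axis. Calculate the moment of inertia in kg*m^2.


I = m * k^2
I = 88.56 * 0.29^2
I = 88.56 * 0.0841 = 7.4479 kg*m^2

7.4479 kg*m^2


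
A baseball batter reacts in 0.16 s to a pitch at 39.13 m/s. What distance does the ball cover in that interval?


d = v * t
d = 39.13 * 0.16
d = 6.2608 m

6.2608 m


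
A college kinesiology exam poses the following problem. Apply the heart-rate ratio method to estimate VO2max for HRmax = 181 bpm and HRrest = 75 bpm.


VO2max = 15.3 * HRmax / HRrest
VO2max = 15.3 * 181 / 75
VO2max = 2769.3 / 75 = 36.924 mL/kg/min

36.924 mL/kg/min


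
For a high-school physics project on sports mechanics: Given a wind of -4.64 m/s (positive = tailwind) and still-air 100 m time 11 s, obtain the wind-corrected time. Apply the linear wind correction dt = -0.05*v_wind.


dt = -0.05 * v_wind = -0.05 * -4.64 = 0.232 s
t_corrected = t_still + dt = 11 + (0.232)
t_corrected = 11.232 s

11.232 s


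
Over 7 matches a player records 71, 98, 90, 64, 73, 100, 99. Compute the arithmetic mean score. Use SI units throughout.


Average = sum / n
Sum = 595
Average = 595 / 7 = 85

85


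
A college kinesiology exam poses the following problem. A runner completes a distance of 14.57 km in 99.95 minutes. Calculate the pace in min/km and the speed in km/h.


Pace = time / distance = 99.95 min / 14.57 km = 6.86 min/km
Speed = distance / time_in_hours = 14.57 / 1.6658 hr
Speed = 8.7464 km/h

6.86 min/km, 8.7464 km/h


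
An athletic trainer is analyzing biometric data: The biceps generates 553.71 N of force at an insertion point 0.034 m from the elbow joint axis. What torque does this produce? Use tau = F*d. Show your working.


tau = F * d
tau = 553.71 * 0.034
tau = 18.8261 N*m

18.8261 N*m


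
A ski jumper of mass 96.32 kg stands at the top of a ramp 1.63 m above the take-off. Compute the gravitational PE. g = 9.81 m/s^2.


PE = m * g * h
PE = 96.32 * 9.81 * 1.63
PE = 944.8992 * 1.63 = 1540.1857 J

1540.1857 J


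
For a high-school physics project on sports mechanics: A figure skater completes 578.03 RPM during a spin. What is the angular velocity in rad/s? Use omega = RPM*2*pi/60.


omega = RPM * 2 * pi / 60
omega = 578.03 * 2 * 3.14159 / 60
omega = 3631.8696 / 60 = 60.5312 rad/s

60.5312 rad/s


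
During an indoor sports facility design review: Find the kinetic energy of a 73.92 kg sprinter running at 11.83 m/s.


KE = 0.5 * m * v^2
KE = 0.5 * 73.92 * 11.83^2
KE = 0.5 * 73.92 * 139.9489 = 5172.5113 J

5172.5113 J


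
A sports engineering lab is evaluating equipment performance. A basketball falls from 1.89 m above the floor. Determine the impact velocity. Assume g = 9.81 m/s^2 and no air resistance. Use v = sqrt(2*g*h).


v = sqrt(2 * g * h)
v = sqrt(2 * 9.81 * 1.89)
v = sqrt(37.0818) = 6.0895 m/s

6.0895 m/s


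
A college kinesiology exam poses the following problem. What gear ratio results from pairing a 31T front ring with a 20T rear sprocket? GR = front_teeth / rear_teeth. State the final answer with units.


GR = front_teeth / rear_teeth
GR = 31 / 20
GR = 1.55

1.55


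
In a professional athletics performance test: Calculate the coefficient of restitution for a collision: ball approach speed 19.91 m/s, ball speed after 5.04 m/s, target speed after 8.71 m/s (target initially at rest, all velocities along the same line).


e = (v2_after - v1_after) / (v1_before - v2_before)
Numerator = 8.71 - 5.04 = 3.67
Denominator = 19.91 - 0 = 19.91
e = 3.67 / 19.91 = 0.1843

0.1843


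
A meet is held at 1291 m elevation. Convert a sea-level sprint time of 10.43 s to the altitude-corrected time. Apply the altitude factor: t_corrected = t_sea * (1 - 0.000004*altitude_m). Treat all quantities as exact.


Correction factor = 1 - 0.000004 * 1291 = 0.994836
t_corrected = t_sea * factor = 10.43 * 0.994836
t_corrected = 10.3761 s

10.3761 s


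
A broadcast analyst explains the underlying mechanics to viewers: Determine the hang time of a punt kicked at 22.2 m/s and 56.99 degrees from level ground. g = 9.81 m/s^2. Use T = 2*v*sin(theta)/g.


T = 2*v*sin(theta)/g
sin(theta) = sin(56.99 deg) = 0.8386
T = 2*22.2*0.8386 / 9.81
T = 37.2328 / 9.81 = 3.7954 s

3.7954 s


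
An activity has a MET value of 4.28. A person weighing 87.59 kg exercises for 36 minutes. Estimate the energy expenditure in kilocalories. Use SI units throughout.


kcal = MET * mass * time_hr
Convert time: 36 min = 0.6 hr
kcal = 4.28 * 87.59 * 0.6
kcal = 224.9311 kcal

224.9311 kcal


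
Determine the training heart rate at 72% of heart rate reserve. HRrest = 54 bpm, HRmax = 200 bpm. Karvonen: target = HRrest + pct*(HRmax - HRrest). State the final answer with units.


Target = HRrest + pct*(HRmax - HRrest)
Heart rate reserve = HRmax - HRrest = 200 - 54 = 146 bpm
Fraction = 72% = 0.72
Target = 54 + 0.72 * 146
Target = 54 + 105.12 = 159.12 bpm

159.12 bpm


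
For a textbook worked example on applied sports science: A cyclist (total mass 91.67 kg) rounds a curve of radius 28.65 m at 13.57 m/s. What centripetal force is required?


Fc = m * v^2 / r
v^2 = 13.57^2 = 184.1449
Fc = 91.67 * 184.1449 / 28.65
Fc = 16880.563 / 28.65 = 589.1994 N

589.1994 N


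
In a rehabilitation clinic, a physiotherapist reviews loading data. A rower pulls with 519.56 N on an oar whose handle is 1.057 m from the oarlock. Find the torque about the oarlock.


tau = F * d
tau = 519.56 * 1.057
tau = 549.1749 N*m

549.1749 N*m


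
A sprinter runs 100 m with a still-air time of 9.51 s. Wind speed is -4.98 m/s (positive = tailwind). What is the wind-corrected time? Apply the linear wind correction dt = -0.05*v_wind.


dt = -0.05 * v_wind = -0.05 * -4.98 = 0.249 s
t_corrected = t_still + dt = 9.51 + (0.249)
t_corrected = 9.759 s

9.759 s


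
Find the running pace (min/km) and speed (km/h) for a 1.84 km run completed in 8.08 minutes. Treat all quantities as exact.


Pace = time / distance = 8.08 min / 1.84 km = 4.3913 min/km
Speed = distance / time_in_hours = 1.84 / 0.1347 hr
Speed = 13.6634 km/h

4.3913 min/km, 13.6634 km/h


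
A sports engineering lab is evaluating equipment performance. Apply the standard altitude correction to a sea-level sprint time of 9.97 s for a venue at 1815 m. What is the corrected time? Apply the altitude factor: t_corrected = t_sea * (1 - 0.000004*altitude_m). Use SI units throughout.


Correction factor = 1 - 0.000004 * 1815 = 0.99274
t_corrected = t_sea * factor = 9.97 * 0.99274
t_corrected = 9.8976 s

9.8976 s


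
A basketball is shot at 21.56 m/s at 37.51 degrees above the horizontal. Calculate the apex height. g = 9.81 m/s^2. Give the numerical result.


H = (v*sin(theta))^2 / (2*g)
vy = v*sin(theta) = 21.56 * sin(37.51 deg) = 13.1279 m/s
H = vy^2 / (2*g) = 172.3413 / (2*9.81)
H = 172.3413 / 19.62 = 8.784 m

8.784 m


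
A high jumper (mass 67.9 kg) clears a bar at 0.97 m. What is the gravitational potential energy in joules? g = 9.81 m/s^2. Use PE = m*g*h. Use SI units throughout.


PE = m * g * h
PE = 67.9 * 9.81 * 0.97
PE = 666.099 * 0.97 = 646.116 J

646.116 J


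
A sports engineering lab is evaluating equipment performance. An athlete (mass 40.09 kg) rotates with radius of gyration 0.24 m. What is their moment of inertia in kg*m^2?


I = m * k^2
I = 40.09 * 0.24^2
I = 40.09 * 0.0576 = 2.3092 kg*m^2

2.3092 kg*m^2


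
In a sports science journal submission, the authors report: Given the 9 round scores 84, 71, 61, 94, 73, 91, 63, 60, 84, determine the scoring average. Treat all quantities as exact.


Average = sum / n
Sum = 681
Average = 681 / 9 = 75.6667

75.6667


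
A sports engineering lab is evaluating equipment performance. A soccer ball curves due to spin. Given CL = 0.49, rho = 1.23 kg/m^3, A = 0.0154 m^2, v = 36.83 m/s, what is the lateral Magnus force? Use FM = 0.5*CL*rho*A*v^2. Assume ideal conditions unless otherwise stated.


FM = 0.5 * CL * rho * A * v^2
FM = 0.5 * 0.49 * 1.23 * 0.0154 * 36.83^2
v^2 = 1356.4489
FM = 0.5 * 0.49 * 1.23 * 0.0154 * 1356.4489 = 6.295 N

6.295 N


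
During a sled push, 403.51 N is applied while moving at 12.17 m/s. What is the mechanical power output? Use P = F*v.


P = F * v
P = 403.51 * 12.17
P = 4910.7167 W

4910.7167 W


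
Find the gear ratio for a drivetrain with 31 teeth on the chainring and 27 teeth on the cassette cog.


GR = front_teeth / rear_teeth
GR = 31 / 27
GR = 1.1481

1.1481


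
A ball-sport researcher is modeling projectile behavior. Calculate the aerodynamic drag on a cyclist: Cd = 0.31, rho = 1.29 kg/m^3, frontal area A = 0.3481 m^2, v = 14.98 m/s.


Fd = 0.5 * Cd * rho * A * v^2
Fd = 0.5 * 0.31 * 1.29 * 0.3481 * 14.98^2
v^2 = 224.4004
Fd = 0.5 * 0.31 * 1.29 * 0.3481 * 224.4004 = 15.6189 N

15.6189 N


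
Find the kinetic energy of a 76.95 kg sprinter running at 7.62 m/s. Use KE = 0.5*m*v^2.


KE = 0.5 * m * v^2
KE = 0.5 * 76.95 * 7.62^2
KE = 0.5 * 76.95 * 58.0644 = 2234.0278 J

2234.0278 J


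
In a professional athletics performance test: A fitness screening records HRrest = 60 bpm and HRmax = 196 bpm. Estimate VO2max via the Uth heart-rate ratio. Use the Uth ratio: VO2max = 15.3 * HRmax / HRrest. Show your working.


VO2max = 15.3 * HRmax / HRrest
VO2max = 15.3 * 196 / 60
VO2max = 2998.8 / 60 = 49.98 mL/kg/min

49.98 mL/kg/min


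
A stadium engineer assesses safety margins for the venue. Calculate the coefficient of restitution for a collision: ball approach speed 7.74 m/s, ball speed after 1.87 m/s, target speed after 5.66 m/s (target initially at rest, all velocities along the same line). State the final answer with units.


e = (v2_after - v1_after) / (v1_before - v2_before)
Numerator = 5.66 - 1.87 = 3.79
Denominator = 7.74 - 0 = 7.74
e = 3.79 / 7.74 = 0.4897

0.4897


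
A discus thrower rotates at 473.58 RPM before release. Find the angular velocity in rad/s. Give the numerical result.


omega = RPM * 2 * pi / 60
omega = 473.58 * 2 * 3.14159 / 60
omega = 2975.5909 / 60 = 49.5932 rad/s

49.5932 rad/s


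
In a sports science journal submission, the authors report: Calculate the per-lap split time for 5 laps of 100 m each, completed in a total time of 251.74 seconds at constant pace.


Split time = total_time / n_laps = 251.74 / 5
Split time = 50.348 s per lap

50.348 s


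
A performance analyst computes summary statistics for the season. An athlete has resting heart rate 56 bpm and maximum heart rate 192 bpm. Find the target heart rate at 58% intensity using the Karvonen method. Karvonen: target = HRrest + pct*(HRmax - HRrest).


Target = HRrest + pct*(HRmax - HRrest)
Heart rate reserve = HRmax - HRrest = 192 - 56 = 136 bpm
Fraction = 58% = 0.58
Target = 56 + 0.58 * 136
Target = 56 + 78.88 = 134.88 bpm

134.88 bpm


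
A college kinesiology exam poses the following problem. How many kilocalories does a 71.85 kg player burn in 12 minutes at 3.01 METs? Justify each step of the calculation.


kcal = MET * mass * time_hr
Convert time: 12 min = 0.2 hr
kcal = 3.01 * 71.85 * 0.2
kcal = 43.2537 kcal

43.2537 kcal


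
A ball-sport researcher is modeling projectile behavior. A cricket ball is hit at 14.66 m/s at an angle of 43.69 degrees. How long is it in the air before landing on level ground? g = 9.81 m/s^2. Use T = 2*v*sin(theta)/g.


T = 2*v*sin(theta)/g
sin(theta) = sin(43.69 deg) = 0.6908
T = 2*14.66*0.6908 / 9.81
T = 20.253 / 9.81 = 2.0645 s

2.0645 s


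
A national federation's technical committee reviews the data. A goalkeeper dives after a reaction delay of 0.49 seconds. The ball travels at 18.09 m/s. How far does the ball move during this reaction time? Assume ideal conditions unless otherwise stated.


d = v * t
d = 18.09 * 0.49
d = 8.8641 m

8.8641 m


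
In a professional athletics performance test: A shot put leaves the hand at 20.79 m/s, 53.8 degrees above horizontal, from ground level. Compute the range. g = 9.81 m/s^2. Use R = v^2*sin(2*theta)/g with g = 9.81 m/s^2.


R = v^2 * sin(2*theta) / g
Convert angle to radians: theta = 53.8 deg = 0.939 rad
sin(2*theta) = sin(1.878) = 0.9532
R = 20.79^2 * 0.9532 / 9.81
R = 432.2241 * 0.9532 / 9.81 = 41.9971 m

41.9971 m


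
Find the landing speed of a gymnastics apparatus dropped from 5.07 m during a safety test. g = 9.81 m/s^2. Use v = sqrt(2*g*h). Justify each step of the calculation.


v = sqrt(2 * g * h)
v = sqrt(2 * 9.81 * 5.07)
v = sqrt(99.4734) = 9.9736 m/s

9.9736 m/s


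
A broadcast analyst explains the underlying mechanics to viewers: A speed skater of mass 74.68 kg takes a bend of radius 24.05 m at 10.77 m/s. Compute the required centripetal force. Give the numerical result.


Fc = m * v^2 / r
v^2 = 10.77^2 = 115.9929
Fc = 74.68 * 115.9929 / 24.05
Fc = 8662.3498 / 24.05 = 360.1809 N

360.1809 N


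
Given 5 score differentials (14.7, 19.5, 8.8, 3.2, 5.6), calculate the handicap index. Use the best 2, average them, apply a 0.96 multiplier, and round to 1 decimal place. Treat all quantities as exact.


All differentials: 14.7, 19.5, 8.8, 3.2, 5.6
Sorted: 3.2, 5.6, 8.8, 14.7, 19.5
Best 2: 3.2, 5.6
Average of best = 8.8 / 2 = 4.4
Raw index = 4.4 * 0.96 = 4.224
Handicap index = round(4.224, 1) = 4.2

4.2


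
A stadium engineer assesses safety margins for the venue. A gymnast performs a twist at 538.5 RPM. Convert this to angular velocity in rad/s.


omega = RPM * 2 * pi / 60
omega = 538.5 * 2 * 3.14159 / 60
omega = 3383.4953 / 60 = 56.3916 rad/s

56.3916 rad/s


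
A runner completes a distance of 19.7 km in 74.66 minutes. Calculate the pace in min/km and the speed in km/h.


Pace = time / distance = 74.66 min / 19.7 km = 3.7898 min/km
Speed = distance / time_in_hours = 19.7 / 1.2443 hr
Speed = 15.8318 km/h

3.7898 min/km, 15.8318 km/h


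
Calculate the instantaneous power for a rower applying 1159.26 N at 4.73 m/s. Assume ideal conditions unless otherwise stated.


P = F * v
P = 1159.26 * 4.73
P = 5483.2998 W

5483.2998 W


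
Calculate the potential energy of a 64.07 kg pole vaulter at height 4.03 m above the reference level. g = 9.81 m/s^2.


PE = m * g * h
PE = 64.07 * 9.81 * 4.03
PE = 628.5267 * 4.03 = 2532.9626 J

2532.9626 J


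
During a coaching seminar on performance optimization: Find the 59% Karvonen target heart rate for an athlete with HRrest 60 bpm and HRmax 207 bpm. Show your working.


Target = HRrest + pct*(HRmax - HRrest)
Heart rate reserve = HRmax - HRrest = 207 - 60 = 147 bpm
Fraction = 59% = 0.59
Target = 60 + 0.59 * 147
Target = 60 + 86.73 = 146.73 bpm

146.73 bpm


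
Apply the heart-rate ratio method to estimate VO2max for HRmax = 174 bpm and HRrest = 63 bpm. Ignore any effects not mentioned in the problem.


VO2max = 15.3 * HRmax / HRrest
VO2max = 15.3 * 174 / 63
VO2max = 2662.2 / 63 = 42.2571 mL/kg/min

42.2571 mL/kg/min


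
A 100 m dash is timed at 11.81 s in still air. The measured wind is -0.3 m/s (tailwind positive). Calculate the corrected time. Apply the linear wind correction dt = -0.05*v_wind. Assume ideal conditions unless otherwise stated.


dt = -0.05 * v_wind = -0.05 * -0.3 = 0.015 s
t_corrected = t_still + dt = 11.81 + (0.015)
t_corrected = 11.825 s

11.825 s


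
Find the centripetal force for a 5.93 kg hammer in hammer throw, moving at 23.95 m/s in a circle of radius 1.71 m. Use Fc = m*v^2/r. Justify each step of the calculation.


Fc = m * v^2 / r
v^2 = 23.95^2 = 573.6025
Fc = 5.93 * 573.6025 / 1.71
Fc = 3401.4628 / 1.71 = 1989.1595 N

1989.1595 N


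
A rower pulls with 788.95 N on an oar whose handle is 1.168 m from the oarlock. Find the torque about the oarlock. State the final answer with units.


tau = F * d
tau = 788.95 * 1.168
tau = 921.4936 N*m

921.4936 N*m


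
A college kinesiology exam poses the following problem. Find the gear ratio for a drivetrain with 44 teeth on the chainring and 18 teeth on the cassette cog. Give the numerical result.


GR = front_teeth / rear_teeth
GR = 44 / 18
GR = 2.4444

2.4444


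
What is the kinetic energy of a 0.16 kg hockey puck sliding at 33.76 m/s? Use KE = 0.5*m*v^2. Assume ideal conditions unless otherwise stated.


KE = 0.5 * m * v^2
KE = 0.5 * 0.16 * 33.76^2
KE = 0.5 * 0.16 * 1139.7376 = 91.179 J

91.179 J


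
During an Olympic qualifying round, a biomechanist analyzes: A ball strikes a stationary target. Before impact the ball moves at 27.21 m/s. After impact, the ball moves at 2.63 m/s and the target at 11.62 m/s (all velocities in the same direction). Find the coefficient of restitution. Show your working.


e = (v2_after - v1_after) / (v1_before - v2_before)
Numerator = 11.62 - 2.63 = 8.99
Denominator = 27.21 - 0 = 27.21
e = 8.99 / 27.21 = 0.3304

0.3304


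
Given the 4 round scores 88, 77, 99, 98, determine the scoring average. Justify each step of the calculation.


Average = sum / n
Sum = 362
Average = 362 / 4 = 90.5

90.5


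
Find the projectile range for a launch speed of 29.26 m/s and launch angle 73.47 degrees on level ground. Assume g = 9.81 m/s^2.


R = v^2 * sin(2*theta) / g
Convert angle to radians: theta = 73.47 deg = 1.2823 rad
sin(2*theta) = sin(2.5646) = 0.5455
R = 29.26^2 * 0.5455 / 9.81
R = 856.1476 * 0.5455 / 9.81 = 47.6089 m

47.6089 m


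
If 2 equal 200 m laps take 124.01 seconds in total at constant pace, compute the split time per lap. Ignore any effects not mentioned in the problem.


Split time = total_time / n_laps = 124.01 / 2
Split time = 62.005 s per lap

62.005 s


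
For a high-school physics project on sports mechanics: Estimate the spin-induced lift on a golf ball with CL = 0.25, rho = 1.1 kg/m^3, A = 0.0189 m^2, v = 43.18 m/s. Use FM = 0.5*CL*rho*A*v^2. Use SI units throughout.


FM = 0.5 * CL * rho * A * v^2
FM = 0.5 * 0.25 * 1.1 * 0.0189 * 43.18^2
v^2 = 1864.5124
FM = 0.5 * 0.25 * 1.1 * 0.0189 * 1864.5124 = 4.8454 N

4.8454 N


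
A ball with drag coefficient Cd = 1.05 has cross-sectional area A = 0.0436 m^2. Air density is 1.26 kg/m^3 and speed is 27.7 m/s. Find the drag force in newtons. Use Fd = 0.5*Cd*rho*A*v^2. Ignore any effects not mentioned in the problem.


Fd = 0.5 * Cd * rho * A * v^2
Fd = 0.5 * 1.05 * 1.26 * 0.0436 * 27.7^2
v^2 = 767.29
Fd = 0.5 * 1.05 * 1.26 * 0.0436 * 767.29 = 22.1297 N

22.1297 N


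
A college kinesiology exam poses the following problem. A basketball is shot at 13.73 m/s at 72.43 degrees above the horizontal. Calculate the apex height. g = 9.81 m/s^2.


H = (v*sin(theta))^2 / (2*g)
vy = v*sin(theta) = 13.73 * sin(72.43 deg) = 13.0895 m/s
H = vy^2 / (2*g) = 171.3345 / (2*9.81)
H = 171.3345 / 19.62 = 8.7326 m

8.7326 m


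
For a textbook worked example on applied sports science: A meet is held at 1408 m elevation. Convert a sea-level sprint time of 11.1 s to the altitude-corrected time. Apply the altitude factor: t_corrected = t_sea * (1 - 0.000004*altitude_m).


Correction factor = 1 - 0.000004 * 1408 = 0.994368
t_corrected = t_sea * factor = 11.1 * 0.994368
t_corrected = 11.0375 s

11.0375 s


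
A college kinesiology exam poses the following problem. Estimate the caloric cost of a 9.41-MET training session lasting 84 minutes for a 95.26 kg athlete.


kcal = MET * mass * time_hr
Convert time: 84 min = 1.4 hr
kcal = 9.41 * 95.26 * 1.4
kcal = 1254.9552 kcal

1254.9552 kcal


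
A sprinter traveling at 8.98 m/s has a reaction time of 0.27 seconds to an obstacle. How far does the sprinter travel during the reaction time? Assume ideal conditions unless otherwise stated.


d = v * t
d = 8.98 * 0.27
d = 2.4246 m

2.4246 m


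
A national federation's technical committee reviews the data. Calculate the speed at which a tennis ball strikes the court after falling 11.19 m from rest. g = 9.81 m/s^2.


v = sqrt(2 * g * h)
v = sqrt(2 * 9.81 * 11.19)
v = sqrt(219.5478) = 14.8171 m/s

14.8171 m/s


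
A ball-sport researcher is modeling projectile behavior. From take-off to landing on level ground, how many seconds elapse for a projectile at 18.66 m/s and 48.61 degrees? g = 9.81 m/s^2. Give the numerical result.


T = 2*v*sin(theta)/g
sin(theta) = sin(48.61 deg) = 0.7502
T = 2*18.66*0.7502 / 9.81
T = 27.9985 / 9.81 = 2.8541 s

2.8541 s


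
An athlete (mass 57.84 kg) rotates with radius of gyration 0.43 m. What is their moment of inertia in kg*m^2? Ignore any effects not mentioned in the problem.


I = m * k^2
I = 57.84 * 0.43^2
I = 57.84 * 0.1849 = 10.6946 kg*m^2

10.6946 kg*m^2


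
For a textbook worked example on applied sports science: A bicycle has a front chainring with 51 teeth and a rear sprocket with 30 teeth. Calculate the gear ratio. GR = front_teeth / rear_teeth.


GR = front_teeth / rear_teeth
GR = 51 / 30
GR = 1.7

1.7


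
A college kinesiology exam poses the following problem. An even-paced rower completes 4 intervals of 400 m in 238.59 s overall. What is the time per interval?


Split time = total_time / n_laps = 238.59 / 4
Split time = 59.6475 s per lap

59.6475 s


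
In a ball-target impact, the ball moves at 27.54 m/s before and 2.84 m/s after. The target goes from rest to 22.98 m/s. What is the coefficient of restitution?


e = (v2_after - v1_after) / (v1_before - v2_before)
Numerator = 22.98 - 2.84 = 20.14
Denominator = 27.54 - 0 = 27.54
e = 20.14 / 27.54 = 0.7313

0.7313


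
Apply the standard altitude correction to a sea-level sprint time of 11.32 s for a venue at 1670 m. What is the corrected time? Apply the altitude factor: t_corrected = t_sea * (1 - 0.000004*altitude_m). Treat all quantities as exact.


Correction factor = 1 - 0.000004 * 1670 = 0.99332
t_corrected = t_sea * factor = 11.32 * 0.99332
t_corrected = 11.2444 s

11.2444 s


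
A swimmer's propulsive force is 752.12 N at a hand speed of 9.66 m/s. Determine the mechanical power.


P = F * v
P = 752.12 * 9.66
P = 7265.4792 W

7265.4792 W


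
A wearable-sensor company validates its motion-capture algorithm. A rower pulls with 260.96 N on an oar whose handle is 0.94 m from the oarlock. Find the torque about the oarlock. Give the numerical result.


tau = F * d
tau = 260.96 * 0.94
tau = 245.3024 N*m

245.3024 N*m


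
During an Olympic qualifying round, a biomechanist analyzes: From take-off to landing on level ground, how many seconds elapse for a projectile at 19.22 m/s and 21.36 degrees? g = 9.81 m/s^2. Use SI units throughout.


T = 2*v*sin(theta)/g
sin(theta) = sin(21.36 deg) = 0.3642
T = 2*19.22*0.3642 / 9.81
T = 14.0009 / 9.81 = 1.4272 s

1.4272 s


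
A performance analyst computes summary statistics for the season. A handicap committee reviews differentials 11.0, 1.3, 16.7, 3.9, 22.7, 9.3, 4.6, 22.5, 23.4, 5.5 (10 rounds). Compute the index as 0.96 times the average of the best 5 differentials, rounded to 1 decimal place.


All differentials: 11.0, 1.3, 16.7, 3.9, 22.7, 9.3, 4.6, 22.5, 23.4, 5.5
Sorted: 1.3, 3.9, 4.6, 5.5, 9.3, 11.0, 16.7, 22.5, 22.7, 23.4
Best 5: 1.3, 3.9, 4.6, 5.5, 9.3
Average of best = 24.6 / 5 = 4.92
Raw index = 4.92 * 0.96 = 4.7232
Handicap index = round(4.7232, 1) = 4.7

4.7


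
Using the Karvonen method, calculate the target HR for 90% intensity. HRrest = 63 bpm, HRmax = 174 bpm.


Target = HRrest + pct*(HRmax - HRrest)
Heart rate reserve = HRmax - HRrest = 174 - 63 = 111 bpm
Fraction = 90% = 0.9
Target = 63 + 0.9 * 111
Target = 63 + 99.9 = 162.9 bpm

162.9 bpm


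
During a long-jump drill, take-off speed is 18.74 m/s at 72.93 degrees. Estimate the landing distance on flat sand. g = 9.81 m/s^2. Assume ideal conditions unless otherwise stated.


R = v^2 * sin(2*theta) / g
Convert angle to radians: theta = 72.93 deg = 1.2729 rad
sin(2*theta) = sin(2.5457) = 0.5612
R = 18.74^2 * 0.5612 / 9.81
R = 351.1876 * 0.5612 / 9.81 = 20.091 m

20.091 m
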